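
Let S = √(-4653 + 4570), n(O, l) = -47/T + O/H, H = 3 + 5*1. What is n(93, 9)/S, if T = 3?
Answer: 97*I*√83/1992 ≈ 0.44363*I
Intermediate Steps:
H = 8 (H = 3 + 5 = 8)
n(O, l) = -47/3 + O/8
S = I*√83 (S = √(-83) = I*√83 ≈ 9.1104*I)
n(93, 9)/S = (-47/3 + (⅛)*93)/((I*√83)) = (-47/3 + 93/8)*(-I*√83/83) = -(-97)*I*√83/1992 = 97*I*√83/1992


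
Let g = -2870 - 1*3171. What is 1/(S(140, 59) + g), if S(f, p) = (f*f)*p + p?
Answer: 1/1150418 ≈ 8.6925e-7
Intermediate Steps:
g = -6041 (g = -2870 - 3171 = -6041)
S(f, p) = p + p*f**2 (S(f, p) = f**2*p + p = p*f**2 + p = p + p*f**2)
1/(S(140, 59) + g) = 1/(59*(1 + 140**2) - 6041) = 1/(59*(1 + 19600) - 6041) = 1/(59*19601 - 6041) = 1/(1156459 - 6041) = 1/1150418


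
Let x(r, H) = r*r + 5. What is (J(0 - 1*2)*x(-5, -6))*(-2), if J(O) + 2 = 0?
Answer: 120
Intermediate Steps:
J(O) = -2 (J(O) = -2 + 0 = -2)
x(r, H) = 5 + r² (x(r, H) = r² + 5 = 5 + r²)
(J(0 - 1*2)*x(-5, -6))*(-2) = -2*(5 + (-5)²)*(-2) = -2*(5 + 25)*(-2) = -2*30*(-2) = -60*(-2) = 120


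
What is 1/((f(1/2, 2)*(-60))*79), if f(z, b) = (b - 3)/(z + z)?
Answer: 1/4740 ≈ 0.00021097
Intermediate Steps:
f(z, b) = (-3 + b)/(2*z) (f(z, b) = (-3 + b)/((2*z)) = (-3 + b)*(1/(2*z)) = (-3 + b)/(2*z))
1/((f(1/2, 2)*(-60))*79) = 1/((((-3 + 2)/(2*(1/2)))*(-60))*79) = 1/((((½)*(-1)/(½))*(-60))*79) = 1/((((½)*2*(-1))*(-60))*79) = 1/(-1*(-60)*79) = 1/(60*79) = 1/4740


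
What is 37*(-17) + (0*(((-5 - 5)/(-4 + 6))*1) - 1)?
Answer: -630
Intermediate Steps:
37*(-17) + (0*(((-5 - 5)/(-4 + 6))*1) - 1) = -629 + (0*(-10/2*1) - 1) = -629 + (0*(-10*1/2*1) - 1) = -629 + (0*(-5*1) - 1) = -629 + (0*(-5) - 1) = -629 + (0 - 1) = -629 - 1 = -630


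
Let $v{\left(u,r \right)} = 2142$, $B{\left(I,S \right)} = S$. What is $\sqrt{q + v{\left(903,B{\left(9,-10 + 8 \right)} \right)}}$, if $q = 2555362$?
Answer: $8 \sqrt{39961} \approx 1599.2$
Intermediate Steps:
$\sqrt{q + v{\left(903,B{\left(9,-10 + 8 \right)} \right)}} = \sqrt{2555362 + 2142} = \sqrt{2557504} = 8 \sqrt{39961}$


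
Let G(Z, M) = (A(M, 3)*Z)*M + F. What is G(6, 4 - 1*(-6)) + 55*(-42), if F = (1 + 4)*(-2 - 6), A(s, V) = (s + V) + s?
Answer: -970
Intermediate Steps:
A(s, V) = V + 2*s (A(s, V) = (V + s) + s = V + 2*s)
F = -40 (F = 5*(-8) = -40)
G(Z, M) = -40 + M*Z*(3 + 2*M) (G(Z, M) = ((3 + 2*M)*Z)*M - 40 = (Z*(3 + 2*M))*M - 40 = M*Z*(3 + 2*M) - 40 = -40 + M*Z*(3 + 2*M))
G(6, 4 - 1*(-6)) + 55*(-42) = (-40 + (4 - 1*(-6))*6*(3 + 2*(4 - 1*(-6)))) + 55*(-42) = (-40 + (4 + 6)*6*(3 + 2*(4 + 6))) - 2310 = (-40 + 10*6*(3 + 2*10)) - 2310 = (-40 + 10*6*(3 + 20)) - 2310 = (-40 + 10*6*23) - 2310 = (-40 + 1380) - 2310 = 1340 - 2310 = -970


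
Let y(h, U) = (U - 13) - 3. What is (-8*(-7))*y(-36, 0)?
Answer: -896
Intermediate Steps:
y(h, U) = -16 + U (y(h, U) = (-13 + U) - 3 = -16 + U)
(-8*(-7))*y(-36, 0) = (-8*(-7))*(-16 + 0) = 56*(-16) = -896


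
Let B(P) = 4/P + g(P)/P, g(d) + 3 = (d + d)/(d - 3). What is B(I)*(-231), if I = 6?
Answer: -385/2 ≈ -192.50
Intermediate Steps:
g(d) = -3 + 2*d/(-3 + d) (g(d) = -3 + (d + d)/(d - 3) = -3 + (2*d)/(-3 + d) = -3 + 2*d/(-3 + d))
B(P) = 4/P + (9 - P)/(P*(-3 + P)) (B(P) = 4/P + ((9 - P)/(-3 + P))/P = 4/P + (9 - P)/(P*(-3 + P)))
B(I)*(-231) = (3*(-1 + 6)/(6*(-3 + 6)))*(-231) = (3*(1/6)*5/3)*(-231) = (3*(1/6)*(1/3)*5)*(-231) = (5/6)*(-231) = -385/2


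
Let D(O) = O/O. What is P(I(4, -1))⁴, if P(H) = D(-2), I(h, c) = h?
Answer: 1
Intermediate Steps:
D(O) = 1
P(H) = 1
P(I(4, -1))⁴ = 1⁴ = 1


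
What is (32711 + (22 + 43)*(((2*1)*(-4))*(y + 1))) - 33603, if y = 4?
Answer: -3492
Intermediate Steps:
(32711 + (22 + 43)*(((2*1)*(-4))*(y + 1))) - 33603 = (32711 + (22 + 43)*(((2*1)*(-4))*(4 + 1))) - 33603 = (32711 + 65*((2*(-4))*5)) - 33603 = (32711 + 65*(-8*5)) - 33603 = (32711 + 65*(-40)) - 33603 = (32711 - 2600) - 33603 = 30111 - 33603 = -3492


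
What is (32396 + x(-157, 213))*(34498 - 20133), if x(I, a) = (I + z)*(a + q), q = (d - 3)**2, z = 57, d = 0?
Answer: 146465540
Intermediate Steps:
q = 9 (q = (0 - 3)**2 = (-3)**2 = 9)
x(I, a) = (9 + a)*(57 + I) (x(I, a) = (I + 57)*(a + 9) = (57 + I)*(9 + a) = (9 + a)*(57 + I))
(32396 + x(-157, 213))*(34498 - 20133) = (32396 + (513 + 9*(-157) + 57*213 - 157*213))*(34498 - 20133) = (32396 + (513 - 1413 + 12141 - 33441))*14365 = (32396 - 22200)*14365 = 10196*14365 = 146465540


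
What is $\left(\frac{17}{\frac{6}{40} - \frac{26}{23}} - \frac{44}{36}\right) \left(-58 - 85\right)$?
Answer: $\frac{979433}{369} \approx 2654.3$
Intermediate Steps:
$\left(\frac{17}{\frac{6}{40} - \frac{26}{23}} - \frac{44}{36}\right) \left(-58 - 85\right) = \left(\frac{17}{6 \cdot \frac{1}{40} - \frac{26}{23}} - \frac{11}{9}\right) \left(-143\right) = \left(\frac{17}{\frac{3}{20} - \frac{26}{23}} - \frac{11}{9}\right) \left(-143\right) = \left(\frac{17}{- \frac{451}{460}} - \frac{11}{9}\right) \left(-143\right) = \left(17 \left(- \frac{460}{451}\right) - \frac{11}{9}\right) \left(-143\right) = \left(- \frac{7820}{451} - \frac{11}{9}\right) \left(-143\right) = \left(- \frac{75341}{4059}\right) \left(-143\right) = \frac{979433}{369}$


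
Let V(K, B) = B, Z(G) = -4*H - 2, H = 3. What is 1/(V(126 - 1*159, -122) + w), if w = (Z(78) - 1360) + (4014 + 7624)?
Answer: 1/10142 ≈ 9.8600e-5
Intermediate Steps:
Z(G) = -14 (Z(G) = -4*3 - 2 = -12 - 2 = -14)
w = 10264 (w = (-14 - 1360) + (4014 + 7624) = -1374 + 11638 = 10264)
1/(V(126 - 1*159, -122) + w) = 1/(-122 + 10264) = 1/10142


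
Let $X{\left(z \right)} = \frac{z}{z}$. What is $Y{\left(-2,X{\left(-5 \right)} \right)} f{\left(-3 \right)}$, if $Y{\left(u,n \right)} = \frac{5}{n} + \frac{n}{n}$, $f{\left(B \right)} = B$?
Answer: $-18$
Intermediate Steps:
$X{\left(z \right)} = 1$
$Y{\left(u,n \right)} = 1 + \frac{5}{n}$ ($Y{\left(u,n \right)} = \frac{5}{n} + 1 = 1 + \frac{5}{n}$)
$Y{\left(-2,X{\left(-5 \right)} \right)} f{\left(-3 \right)} = \frac{5 + 1}{1} \left(-3\right) = 1 \cdot 6 \left(-3\right) = 6 \left(-3\right) = -18$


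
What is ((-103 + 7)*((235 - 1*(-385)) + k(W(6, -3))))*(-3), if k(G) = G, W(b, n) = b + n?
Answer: 179424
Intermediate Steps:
((-103 + 7)*((235 - 1*(-385)) + k(W(6, -3))))*(-3) = ((-103 + 7)*((235 - 1*(-385)) + (6 - 3)))*(-3) = -96*((235 + 385) + 3)*(-3) = -96*(620 + 3)*(-3) = -96*623*(-3) = -59808*(-3) = 179424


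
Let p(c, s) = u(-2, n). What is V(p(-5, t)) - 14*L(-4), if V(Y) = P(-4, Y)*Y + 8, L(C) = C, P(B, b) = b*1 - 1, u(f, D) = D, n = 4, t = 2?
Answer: 76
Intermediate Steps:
P(B, b) = -1 + b (P(B, b) = b - 1 = -1 + b)
p(c, s) = 4
V(Y) = 8 + Y*(-1 + Y) (V(Y) = (-1 + Y)*Y + 8 = Y*(-1 + Y) + 8 = 8 + Y*(-1 + Y))
V(p(-5, t)) - 14*L(-4) = (8 + 4*(-1 + 4)) - 14*(-4) = (8 + 4*3) + 56 = (8 + 12) + 56 = 20 + 56 = 76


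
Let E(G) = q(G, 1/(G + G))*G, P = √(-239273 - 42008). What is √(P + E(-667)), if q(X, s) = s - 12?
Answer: √(32018 + 4*I*√281281)/2 ≈ 89.517 + 2.9623*I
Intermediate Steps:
P = I*√281281 (P = √(-281281) = I*√281281 ≈ 530.36*I)
q(X, s) = -12 + s
E(G) = G*(-12 + 1/(2*G)) (E(G) = (-12 + 1/(G + G))*G = (-12 + 1/(2*G))*G = G*(-12 + 1/(2*G)))
√(P + E(-667)) = √(I*√281281 + (½ - 12*(-667))) = √(I*√281281 + (½ + 8004)) = √(I*√281281 + 16009/2) = √(16009/2 + I*√281281)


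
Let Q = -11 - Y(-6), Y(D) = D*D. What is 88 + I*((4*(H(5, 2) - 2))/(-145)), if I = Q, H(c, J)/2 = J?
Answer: 13136/145 ≈ 90.593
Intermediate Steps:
Y(D) = D**2
H(c, J) = 2*J
Q = -47 (Q = -11 - 1*(-6)**2 = -11 - 1*36 = -11 - 36 = -47)
I = -47
88 + I*((4*(H(5, 2) - 2))/(-145)) = 88 - 47*4*(2*2 - 2)/(-145) = 88 - 47*4*(4 - 2)*(-1)/145 = 88 - 47*4*2*(-1)/145 = 88 - 376*(-1)/145 = 88 - 47*(-8/145) = 88 + 376/145 = 13136/145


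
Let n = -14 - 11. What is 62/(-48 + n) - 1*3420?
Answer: -249722/73 ≈ -3420.8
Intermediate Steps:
n = -25
62/(-48 + n) - 1*3420 = 62/(-48 - 25) - 1*3420 = 62/(-73) - 3420 = 62*(-1/73) - 3420 = -62/73 - 3420 = -249722/73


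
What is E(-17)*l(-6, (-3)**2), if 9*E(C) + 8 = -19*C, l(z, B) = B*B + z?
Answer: 2625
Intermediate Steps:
l(z, B) = z + B**2 (l(z, B) = B**2 + z = z + B**2)
E(C) = -8/9 - 19*C/9 (E(C) = -8/9 + (-19*C)/9 = -8/9 - 19*C/9)
E(-17)*l(-6, (-3)**2) = (-8/9 - 19/9*(-17))*(-6 + ((-3)**2)**2) = (-8/9 + 323/9)*(-6 + 9**2) = 35*(-6 + 81) = 35*75 = 2625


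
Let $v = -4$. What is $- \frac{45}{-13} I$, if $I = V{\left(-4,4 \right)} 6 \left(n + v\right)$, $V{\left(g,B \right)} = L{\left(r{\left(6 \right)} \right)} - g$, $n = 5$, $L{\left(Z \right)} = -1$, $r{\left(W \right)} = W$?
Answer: $\frac{810}{13} \approx 62.308$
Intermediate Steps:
$V{\left(g,B \right)} = -1 - g$
$I = 18$ ($I = \left(-1 - -4\right) 6 \left(5 - 4\right) = \left(-1 + 4\right) 6 \cdot 1 = 3 \cdot 6 \cdot 1 = 18 \cdot 1 = 18$)
$- \frac{45}{-13} I = - \frac{45}{-13} \cdot 18 = \left(-45\right) \left(- \frac{1}{13}\right) 18 = \frac{45}{13} \cdot 18 = \frac{810}{13}$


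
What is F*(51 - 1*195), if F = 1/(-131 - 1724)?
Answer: 144/1855 ≈ 0.077628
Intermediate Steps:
F = -1/1855 (F = 1/(-1855) = -1/1855 ≈ -0.00053908)
F*(51 - 1*195) = -(51 - 1*195)/1855 = -(51 - 195)/1855 = -1/1855*(-144) = 144/1855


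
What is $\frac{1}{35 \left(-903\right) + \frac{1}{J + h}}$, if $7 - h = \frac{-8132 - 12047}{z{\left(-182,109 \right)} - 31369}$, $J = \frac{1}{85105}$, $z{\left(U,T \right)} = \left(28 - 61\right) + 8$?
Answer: $- \frac{16985202189}{536814643396975} \approx -3.1641 \cdot 10^{-5}$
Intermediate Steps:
$z{\left(U,T \right)} = -25$ ($z{\left(U,T \right)} = -33 + 8 = -25$)
$J = \frac{1}{85105} \approx 1.175 \cdot 10^{-5}$
$h = \frac{199579}{31394}$ ($h = 7 - \frac{-8132 - 12047}{-25 - 31369} = 7 - - \frac{20179}{-31394} = 7 - \left(-20179\right) \left(- \frac{1}{31394}\right) = 7 - \frac{20179}{31394} = \frac{199579}{31394} \approx 6.3572$)
$\frac{1}{35 \left(-903\right) + \frac{1}{J + h}} = \frac{1}{35 \left(-903\right) + \frac{1}{\frac{1}{85105} + \frac{199579}{31394}}} = \frac{1}{-31605 + \frac{1}{\frac{16985202189}{2671786370}}} = \frac{1}{-31605 + \frac{2671786370}{16985202189}} = \frac{1}{- \frac{536814643396975}{16985202189}} = - \frac{16985202189}{536814643396975}$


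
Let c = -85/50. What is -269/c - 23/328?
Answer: 881929/5576 ≈ 158.17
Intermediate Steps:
c = -17/10 (c = -85*1/50 = -17/10 ≈ -1.7000)
-269/c - 23/328 = -269/(-17/10) - 23/328 = -269*(-10/17) - 23*1/328 = 2690/17 - 23/328 = 881929/5576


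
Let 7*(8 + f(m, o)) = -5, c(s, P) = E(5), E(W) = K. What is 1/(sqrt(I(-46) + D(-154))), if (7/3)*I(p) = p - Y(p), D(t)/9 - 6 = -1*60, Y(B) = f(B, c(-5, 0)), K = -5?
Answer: -7*I*sqrt(2733)/8199 ≈ -0.044633*I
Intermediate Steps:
E(W) = -5
c(s, P) = -5
f(m, o) = -61/7 (f(m, o) = -8 + (1/7)*(-5) = -8 - 5/7 = -61/7)
Y(B) = -61/7
D(t) = -486 (D(t) = 54 + 9*(-1*60) = 54 + 9*(-60) = 54 - 540 = -486)
I(p) = 183/49 + 3*p/7 (I(p) = 3*(p - 1*(-61/7))/7 = 3*(p + 61/7)/7 = 3*(61/7 + p)/7 = 183/49 + 3*p/7)
1/(sqrt(I(-46) + D(-154))) = 1/(sqrt((183/49 + (3/7)*(-46)) - 486)) = 1/(sqrt((183/49 - 138/7) - 486)) = 1/(sqrt(-783/49 - 486)) = 1/(sqrt(-24597/49)) = 1/(3*I*sqrt(2733)/7) = -7*I*sqrt(2733)/8199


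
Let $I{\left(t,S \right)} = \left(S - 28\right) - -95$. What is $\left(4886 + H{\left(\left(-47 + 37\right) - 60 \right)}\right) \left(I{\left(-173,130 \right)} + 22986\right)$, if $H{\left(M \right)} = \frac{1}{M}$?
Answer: $\frac{7929026477}{70} \approx 1.1327 \cdot 10^{8}$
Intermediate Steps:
$I{\left(t,S \right)} = 67 + S$ ($I{\left(t,S \right)} = \left(-28 + S\right) + 95 = 67 + S$)
$\left(4886 + H{\left(\left(-47 + 37\right) - 60 \right)}\right) \left(I{\left(-173,130 \right)} + 22986\right) = \left(4886 + \frac{1}{\left(-47 + 37\right) - 60}\right) \left(\left(67 + 130\right) + 22986\right) = \left(4886 + \frac{1}{-10 - 60}\right) \left(197 + 22986\right) = \left(4886 + \frac{1}{-70}\right) 23183 = \left(4886 - \frac{1}{70}\right) 23183 = \frac{342019}{70} \cdot 23183 = \frac{7929026477}{70}$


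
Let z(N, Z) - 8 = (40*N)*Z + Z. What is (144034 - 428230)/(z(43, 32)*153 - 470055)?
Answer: -94732/2652395 ≈ -0.035716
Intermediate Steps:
z(N, Z) = 8 + Z + 40*N*Z (z(N, Z) = 8 + ((40*N)*Z + Z) = 8 + (40*N*Z + Z) = 8 + (Z + 40*N*Z) = 8 + Z + 40*N*Z)
(144034 - 428230)/(z(43, 32)*153 - 470055) = (144034 - 428230)/((8 + 32 + 40*43*32)*153 - 470055) = -284196/((8 + 32 + 55040)*153 - 470055) = -284196/(55080*153 - 470055) = -284196/(8427240 - 470055) = -284196/7957185 = -284196*1/7957185 = -94732/2652395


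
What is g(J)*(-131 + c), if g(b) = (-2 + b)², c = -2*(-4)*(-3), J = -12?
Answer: -30380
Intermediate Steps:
c = -24 (c = 8*(-3) = -24)
g(J)*(-131 + c) = (-2 - 12)²*(-131 - 24) = (-14)²*(-155) = 196*(-155) = -30380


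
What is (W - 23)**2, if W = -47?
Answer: 4900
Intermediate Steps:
(W - 23)**2 = (-47 - 23)**2 = (-70)**2 = 4900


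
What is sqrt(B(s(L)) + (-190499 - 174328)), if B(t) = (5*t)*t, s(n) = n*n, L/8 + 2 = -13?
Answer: sqrt(1036435173) ≈ 32194.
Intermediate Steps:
L = -120 (L = -16 + 8*(-13) = -16 - 104 = -120)
s(n) = n**2
B(t) = 5*t**2
sqrt(B(s(L)) + (-190499 - 174328)) = sqrt(5*((-120)**2)**2 + (-190499 - 174328)) = sqrt(5*14400**2 - 364827) = sqrt(5*207360000 - 364827) = sqrt(1036800000 - 364827) = sqrt(1036435173)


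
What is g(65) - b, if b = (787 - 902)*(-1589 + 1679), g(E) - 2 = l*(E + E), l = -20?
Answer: 7752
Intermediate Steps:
g(E) = 2 - 40*E (g(E) = 2 - 20*(E + E) = 2 - 40*E)
b = -10350 (b = -115*90 = -10350)
g(65) - b = (2 - 40*65) - 1*(-10350) = (2 - 2600) + 10350 = -2598 + 10350 = 7752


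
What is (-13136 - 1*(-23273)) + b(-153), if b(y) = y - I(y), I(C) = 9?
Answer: 9975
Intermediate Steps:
b(y) = -9 + y (b(y) = y - 1*9 = y - 9 = -9 + y)
(-13136 - 1*(-23273)) + b(-153) = (-13136 - 1*(-23273)) + (-9 - 153) = (-13136 + 23273) - 162 = 10137 - 162 = 9975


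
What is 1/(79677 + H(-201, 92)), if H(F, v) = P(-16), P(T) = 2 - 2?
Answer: 1/79677 ≈ 1.2551e-5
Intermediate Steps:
P(T) = 0
H(F, v) = 0
1/(79677 + H(-201, 92)) = 1/(79677 + 0) = 1/79677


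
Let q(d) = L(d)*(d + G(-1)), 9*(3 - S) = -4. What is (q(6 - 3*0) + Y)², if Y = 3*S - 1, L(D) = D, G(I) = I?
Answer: 13924/9 ≈ 1547.1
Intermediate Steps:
S = 31/9 (S = 3 - ⅑*(-4) = 3 + 4/9 = 31/9 ≈ 3.4444)
q(d) = d*(-1 + d) (q(d) = d*(d - 1) = d*(-1 + d))
Y = 28/3 (Y = 3*(31/9) - 1 = 31/3 - 1 = 28/3 ≈ 9.3333)
(q(6 - 3*0) + Y)² = ((6 - 3*0)*(-1 + (6 - 3*0)) + 28/3)² = ((6 + 0)*(-1 + (6 + 0)) + 28/3)² = (6*(-1 + 6) + 28/3)² = (6*5 + 28/3)² = (30 + 28/3)² = (118/3)² = 13924/9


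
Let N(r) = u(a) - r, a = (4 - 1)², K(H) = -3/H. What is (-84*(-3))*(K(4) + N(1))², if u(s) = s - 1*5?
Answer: 5103/4 ≈ 1275.8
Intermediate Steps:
a = 9 (a = 3² = 9)
u(s) = -5 + s (u(s) = s - 5 = -5 + s)
N(r) = 4 - r (N(r) = (-5 + 9) - r = 4 - r)
(-84*(-3))*(K(4) + N(1))² = (-84*(-3))*(-3/4 + (4 - 1*1))² = (-42*(-6))*(-3*¼ + (4 - 1))² = 252*(-¾ + 3)² = 252*(9/4)² = 252*(81/16) = 5103/4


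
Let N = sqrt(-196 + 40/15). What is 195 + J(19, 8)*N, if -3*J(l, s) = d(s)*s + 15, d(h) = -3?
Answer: 195 + 2*I*sqrt(435) ≈ 195.0 + 41.713*I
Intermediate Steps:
N = 2*I*sqrt(435)/3 (N = sqrt(-196 + 40*(1/15)) = sqrt(-196 + 8/3) = sqrt(-580/3) = 2*I*sqrt(435)/3 ≈ 13.904*I)
J(l, s) = -5 + s (J(l, s) = -(-3*s + 15)/3 = -(15 - 3*s)/3 = -5 + s)
195 + J(19, 8)*N = 195 + (-5 + 8)*(2*I*sqrt(435)/3) = 195 + 3*(2*I*sqrt(435)/3) = 195 + 2*I*sqrt(435)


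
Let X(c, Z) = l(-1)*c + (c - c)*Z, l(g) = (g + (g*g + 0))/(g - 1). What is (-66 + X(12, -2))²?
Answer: 4356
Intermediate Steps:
l(g) = (g + g²)/(-1 + g) (l(g) = (g + (g² + 0))/(-1 + g) = (g + g²)/(-1 + g))
X(c, Z) = 0 (X(c, Z) = (-(1 - 1)/(-1 - 1))*c + (c - c)*Z = (-1*0/(-2))*c + 0*Z = (-1*(-½)*0)*c + 0 = 0*c + 0 = 0 + 0 = 0)
(-66 + X(12, -2))² = (-66 + 0)² = (-66)² = 4356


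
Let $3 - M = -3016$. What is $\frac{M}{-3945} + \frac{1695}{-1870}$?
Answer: $- \frac{2466461}{1475430} \approx -1.6717$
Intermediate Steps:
$M = 3019$ ($M = 3 - -3016 = 3 + 3016 = 3019$)
$\frac{M}{-3945} + \frac{1695}{-1870} = \frac{3019}{-3945} + \frac{1695}{-1870} = 3019 \left(- \frac{1}{3945}\right) + 1695 \left(- \frac{1}{1870}\right) = - \frac{3019}{3945} - \frac{339}{374} = - \frac{2466461}{1475430}$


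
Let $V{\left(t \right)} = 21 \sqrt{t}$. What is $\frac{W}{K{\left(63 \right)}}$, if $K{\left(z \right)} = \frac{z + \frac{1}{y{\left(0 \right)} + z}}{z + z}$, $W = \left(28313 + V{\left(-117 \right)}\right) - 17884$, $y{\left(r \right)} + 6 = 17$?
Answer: $\frac{97239996}{4663} + \frac{587412 i \sqrt{13}}{4663} \approx 20854.0 + 454.2 i$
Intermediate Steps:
$y{\left(r \right)} = 11$ ($y{\left(r \right)} = -6 + 17 = 11$)
$W = 10429 + 63 i \sqrt{13}$ ($W = \left(28313 + 21 \sqrt{-117}\right) - 17884 = \left(28313 + 21 \cdot 3 i \sqrt{13}\right) - 17884 = \left(28313 + 63 i \sqrt{13}\right) - 17884 = 10429 + 63 i \sqrt{13} \approx 10429.0 + 227.15 i$)
$K{\left(z \right)} = \frac{z + \frac{1}{11 + z}}{2 z}$ ($K{\left(z \right)} = \frac{z + \frac{1}{11 + z}}{z + z} = \frac{z + \frac{1}{11 + z}}{2 z}$)
$\frac{W}{K{\left(63 \right)}} = \frac{10429 + 63 i \sqrt{13}}{\frac{1}{2} \cdot \frac{1}{63} \frac{1}{11 + 63} \left(1 + 63^{2} + 11 \cdot 63\right)} = \frac{10429 + 63 i \sqrt{13}}{\frac{1}{2} \cdot \frac{1}{63} \cdot \frac{1}{74} \left(1 + 3969 + 693\right)} = \frac{10429 + 63 i \sqrt{13}}{\frac{1}{2} \cdot \frac{1}{63} \cdot \frac{1}{74} \cdot 4663} = \frac{10429 + 63 i \sqrt{13}}{\frac{4663}{9324}} = \left(10429 + 63 i \sqrt{13}\right) \frac{9324}{4663} = \frac{97239996}{4663} + \frac{587412 i \sqrt{13}}{4663}$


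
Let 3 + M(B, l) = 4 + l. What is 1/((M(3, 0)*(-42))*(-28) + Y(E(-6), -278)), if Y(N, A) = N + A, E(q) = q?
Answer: 1/892 ≈ 0.0011211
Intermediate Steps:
M(B, l) = 1 + l (M(B, l) = -3 + (4 + l) = 1 + l)
Y(N, A) = A + N
1/((M(3, 0)*(-42))*(-28) + Y(E(-6), -278)) = 1/(((1 + 0)*(-42))*(-28) + (-278 - 6)) = 1/((1*(-42))*(-28) - 284) = 1/(-42*(-28) - 284) = 1/(1176 - 284) = 1/892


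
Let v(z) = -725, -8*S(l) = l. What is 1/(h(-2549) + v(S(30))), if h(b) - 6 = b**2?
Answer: 1/6496682 ≈ 1.5392e-7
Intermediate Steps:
S(l) = -l/8
h(b) = 6 + b**2
1/(h(-2549) + v(S(30))) = 1/((6 + (-2549)**2) - 725) = 1/((6 + 6497401) - 725) = 1/(6497407 - 725) = 1/6496682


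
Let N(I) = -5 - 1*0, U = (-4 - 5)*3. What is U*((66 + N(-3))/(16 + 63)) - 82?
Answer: -8125/79 ≈ -102.85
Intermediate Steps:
U = -27 (U = -9*3 = -27)
N(I) = -5 (N(I) = -5 + 0 = -5)
U*((66 + N(-3))/(16 + 63)) - 82 = -27*(66 - 5)/(16 + 63) - 82 = -1647/79 - 82 = -8125/79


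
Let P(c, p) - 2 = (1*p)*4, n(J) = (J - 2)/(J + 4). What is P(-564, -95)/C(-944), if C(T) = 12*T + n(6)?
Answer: 945/28319 ≈ 0.033370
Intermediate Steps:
n(J) = (-2 + J)/(4 + J)
P(c, p) = 2 + 4*p (P(c, p) = 2 + (1*p)*4 = 2 + p*4 = 2 + 4*p)
C(T) = ⅖ + 12*T (C(T) = 12*T + (-2 + 6)/(4 + 6) = 12*T + 4/10 = 12*T + (⅒)*4 = 12*T + ⅖ = ⅖ + 12*T)
P(-564, -95)/C(-944) = (2 + 4*(-95))/(⅖ + 12*(-944)) = (2 - 380)/(⅖ - 11328) = -378/(-56638/5) = -378*(-5/56638) = 945/28319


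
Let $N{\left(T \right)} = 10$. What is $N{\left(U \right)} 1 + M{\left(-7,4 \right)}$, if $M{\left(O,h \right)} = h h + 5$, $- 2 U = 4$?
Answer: $31$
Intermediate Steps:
$U = -2$ ($U = \left(- \frac{1}{2}\right) 4 = -2$)
$M{\left(O,h \right)} = 5 + h^{2}$ ($M{\left(O,h \right)} = h^{2} + 5 = 5 + h^{2}$)
$N{\left(U \right)} 1 + M{\left(-7,4 \right)} = 10 \cdot 1 + \left(5 + 4^{2}\right) = 10 + \left(5 + 16\right) = 10 + 21 = 31$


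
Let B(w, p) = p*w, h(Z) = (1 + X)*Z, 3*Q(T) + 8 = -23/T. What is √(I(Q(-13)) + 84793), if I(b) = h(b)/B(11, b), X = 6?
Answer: √10260030/11 ≈ 291.19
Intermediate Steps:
Q(T) = -8/3 - 23/(3*T) (Q(T) = -8/3 + (-23/T)/3 = -8/3 - 23/(3*T))
h(Z) = 7*Z (h(Z) = (1 + 6)*Z = 7*Z)
I(b) = 7/11 (I(b) = (7*b)/((b*11)) = (7*b)/((11*b)) = (7*b)*(1/(11*b)) = 7/11)
√(I(Q(-13)) + 84793) = √(7/11 + 84793) = √(932730/11) = √10260030/11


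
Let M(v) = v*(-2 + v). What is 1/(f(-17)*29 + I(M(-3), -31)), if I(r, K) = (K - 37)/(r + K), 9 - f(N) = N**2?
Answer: -4/32463 ≈ -0.00012322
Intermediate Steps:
f(N) = 9 - N**2
I(r, K) = (-37 + K)/(K + r)
1/(f(-17)*29 + I(M(-3), -31)) = 1/((9 - 1*(-17)**2)*29 + (-37 - 31)/(-31 - 3*(-2 - 3))) = 1/((9 - 1*289)*29 - 68/(-31 - 3*(-5))) = 1/((9 - 289)*29 - 68/(-31 + 15)) = 1/(-280*29 - 68/(-16)) = 1/(-8120 - 1/16*(-68)) = 1/(-8120 + 17/4) = 1/(-32463/4) = -4/32463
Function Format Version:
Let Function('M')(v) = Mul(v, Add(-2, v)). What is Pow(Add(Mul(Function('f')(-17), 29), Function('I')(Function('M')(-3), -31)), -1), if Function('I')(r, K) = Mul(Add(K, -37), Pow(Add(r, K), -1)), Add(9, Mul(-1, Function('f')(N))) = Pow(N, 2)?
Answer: Rational(-4, 32463) ≈ -0.00012322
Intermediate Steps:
Function('f')(N) = Add(9, Mul(-1, Pow(N, 2)))
Function('I')(r, K) = Mul(Pow(Add(K, r), -1), Add(-37, K)) (Function('I')(r, K) = Mul(Add(-37, K), Pow(Add(K, r), -1)) = Mul(Pow(Add(K, r), -1), Add(-37, K)))
Pow(Add(Mul(Function('f')(-17), 29), Function('I')(Function('M')(-3), -31)), -1) = Pow(Add(Mul(Add(9, Mul(-1, Pow(-17, 2))), 29), Mul(Pow(Add(-31, Mul(-3, Add(-2, -3))), -1), Add(-37, -31))), -1) = Pow(Add(Mul(Add(9, Mul(-1, 289)), 29), Mul(Pow(Add(-31, Mul(-3, -5)), -1), -68)), -1) = Pow(Add(Mul(Add(9, -289), 29), Mul(Pow(Add(-31, 15), -1), -68)), -1) = Pow(Add(Mul(-280, 29), Mul(Pow(-16, -1), -68)), -1) = Pow(Add(-8120, Mul(Rational(-1, 16), -68)), -1) = Pow(Add(-8120, Rational(17, 4)), -1) = Pow(Rational(-32463, 4), -1) = Rational(-4, 32463)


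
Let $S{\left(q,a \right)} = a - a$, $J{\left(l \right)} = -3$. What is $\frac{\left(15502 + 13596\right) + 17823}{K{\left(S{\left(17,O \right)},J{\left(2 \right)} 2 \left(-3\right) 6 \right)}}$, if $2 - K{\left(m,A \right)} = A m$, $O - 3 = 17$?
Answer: $\frac{46921}{2} \approx 23461.0$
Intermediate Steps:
$O = 20$ ($O = 3 + 17 = 20$)
$S{\left(q,a \right)} = 0$
$K{\left(m,A \right)} = 2 - A m$
$\frac{\left(15502 + 13596\right) + 17823}{K{\left(S{\left(17,O \right)},J{\left(2 \right)} 2 \left(-3\right) 6 \right)}} = \frac{\left(15502 + 13596\right) + 17823}{2 - \left(-3\right) 2 \left(-3\right) 6 \cdot 0} = \frac{29098 + 17823}{2 - \left(-6\right) \left(-3\right) 6 \cdot 0} = \frac{46921}{2 - 18 \cdot 6 \cdot 0} = \frac{46921}{2 - 108 \cdot 0} = \frac{46921}{2 + 0} = \frac{46921}{2}$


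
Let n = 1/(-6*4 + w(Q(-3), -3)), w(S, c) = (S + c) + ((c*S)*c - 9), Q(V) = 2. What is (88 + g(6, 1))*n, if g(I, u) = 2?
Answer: -45/8 ≈ -5.6250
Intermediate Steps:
w(S, c) = -9 + S + c + S*c² (w(S, c) = (S + c) + ((S*c)*c - 9) = (S + c) + (S*c² - 9) = (S + c) + (-9 + S*c²) = -9 + S + c + S*c²)
n = -1/16 (n = 1/(-6*4 + (-9 + 2 - 3 + 2*(-3)²)) = 1/(-24 + (-9 + 2 - 3 + 2*9)) = 1/(-24 + (-9 + 2 - 3 + 18)) = 1/(-24 + 8) = 1/(-16) = -1/16 ≈ -0.062500)
(88 + g(6, 1))*n = (88 + 2)*(-1/16) = 90*(-1/16) = -45/8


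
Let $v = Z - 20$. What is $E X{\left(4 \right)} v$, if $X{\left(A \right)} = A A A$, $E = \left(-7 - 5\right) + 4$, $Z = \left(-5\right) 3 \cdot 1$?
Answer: $17920$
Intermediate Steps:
$Z = -15$ ($Z = \left(-15\right) 1 = -15$)
$E = -8$ ($E = -12 + 4 = -8$)
$X{\left(A \right)} = A^{3}$ ($X{\left(A \right)} = A^{2} A = A^{3}$)
$v = -35$ ($v = -15 - 20 = -35$)
$E X{\left(4 \right)} v = - 8 \cdot 4^{3} \left(-35\right) = \left(-8\right) 64 \left(-35\right) = \left(-512\right) \left(-35\right) = 17920$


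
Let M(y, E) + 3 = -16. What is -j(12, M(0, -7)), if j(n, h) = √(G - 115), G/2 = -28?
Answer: -3*I*√19 ≈ -13.077*I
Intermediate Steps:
G = -56 (G = 2*(-28) = -56)
M(y, E) = -19 (M(y, E) = -3 - 16 = -19)
j(n, h) = 3*I*√19 (j(n, h) = √(-56 - 115) = √(-171) = 3*I*√19)
-j(12, M(0, -7)) = -3*I*√19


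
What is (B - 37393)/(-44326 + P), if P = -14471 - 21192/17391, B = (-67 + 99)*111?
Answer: 196176277/340853273 ≈ 0.57554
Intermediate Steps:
B = 3552 (B = 32*111 = 3552)
P = -83895451/5797 (P = -14471 - 21192/17391 = -14471 - 1*7064/5797 = -14471 - 7064/5797 = -83895451/5797 ≈ -14472.)
(B - 37393)/(-44326 + P) = (3552 - 37393)/(-44326 - 83895451/5797) = -33841/(-340853273/5797) = -33841*(-5797/340853273) = 196176277/340853273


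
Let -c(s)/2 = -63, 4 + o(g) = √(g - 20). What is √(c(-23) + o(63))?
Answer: √(122 + √43) ≈ 11.338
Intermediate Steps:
o(g) = -4 + √(-20 + g) (o(g) = -4 + √(g - 20) = -4 + √(-20 + g))
c(s) = 126 (c(s) = -2*(-63) = 126)
√(c(-23) + o(63)) = √(126 + (-4 + √(-20 + 63))) = √(126 + (-4 + √43)) = √(122 + √43)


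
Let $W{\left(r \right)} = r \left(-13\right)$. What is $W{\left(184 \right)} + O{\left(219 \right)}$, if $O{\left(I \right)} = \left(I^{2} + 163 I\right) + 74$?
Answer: $81340$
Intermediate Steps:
$W{\left(r \right)} = - 13 r$
$O{\left(I \right)} = 74 + I^{2} + 163 I$
$W{\left(184 \right)} + O{\left(219 \right)} = \left(-13\right) 184 + \left(74 + 219^{2} + 163 \cdot 219\right) = -2392 + \left(74 + 47961 + 35697\right) = -2392 + 83732 = 81340$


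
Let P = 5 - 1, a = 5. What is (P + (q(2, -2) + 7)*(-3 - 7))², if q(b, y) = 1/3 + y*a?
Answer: 8464/9 ≈ 940.44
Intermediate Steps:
q(b, y) = ⅓ + 5*y (q(b, y) = 1/3 + y*5 = ⅓ + 5*y)
P = 4
(P + (q(2, -2) + 7)*(-3 - 7))² = (4 + ((⅓ + 5*(-2)) + 7)*(-3 - 7))² = (4 + ((⅓ - 10) + 7)*(-10))² = (4 + (-29/3 + 7)*(-10))² = (4 - 8/3*(-10))² = (4 + 80/3)² = (92/3)² = 8464/9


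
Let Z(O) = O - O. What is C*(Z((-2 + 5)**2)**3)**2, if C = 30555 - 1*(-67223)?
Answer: 0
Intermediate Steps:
Z(O) = 0
C = 97778 (C = 30555 + 67223 = 97778)
C*(Z((-2 + 5)**2)**3)**2 = 97778*(0**3)**2 = 97778*0**2 = 97778*0 = 0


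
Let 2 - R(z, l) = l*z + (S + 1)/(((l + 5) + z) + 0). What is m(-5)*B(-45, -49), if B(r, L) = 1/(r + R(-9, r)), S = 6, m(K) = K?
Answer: 7/627 ≈ 0.011164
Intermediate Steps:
R(z, l) = 2 - 7/(5 + l + z) - l*z (R(z, l) = 2 - (l*z + (6 + 1)/(((l + 5) + z) + 0)) = 2 - (l*z + 7/(((5 + l) + z) + 0)) = 2 - (l*z + 7/((5 + l + z) + 0)) = 2 - (l*z + 7/(5 + l + z)) = 2 - (7/(5 + l + z) + l*z) = 2 + (-7/(5 + l + z) - l*z) = 2 - 7/(5 + l + z) - l*z)
B(r, L) = 1/(r + (-15 - 34*r + 9*r²)/(-4 + r)) (B(r, L) = 1/(r + (3 + 2*r + 2*(-9) - 1*r*(-9)² - 1*(-9)*r² - 5*r*(-9))/(5 + r - 9)) = 1/(r + (3 + 2*r - 18 - 1*r*81 + 9*r² + 45*r)/(-4 + r)) = 1/(r + (3 + 2*r - 18 - 81*r + 9*r² + 45*r)/(-4 + r)) = 1/(r + (-15 - 34*r + 9*r²)/(-4 + r)))
m(-5)*B(-45, -49) = -5*(-4 - 45)/(-15 - 38*(-45) + 10*(-45)²) = -5*(-49)/(-15 + 1710 + 10*2025) = -5*(-49)/(-15 + 1710 + 20250) = -5*(-49)/21945 = -(-49)/4389 = -5*(-7/3135) = 7/627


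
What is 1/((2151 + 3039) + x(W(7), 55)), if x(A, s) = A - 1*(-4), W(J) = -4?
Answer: 1/5190 ≈ 0.00019268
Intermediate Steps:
x(A, s) = 4 + A (x(A, s) = A + 4 = 4 + A)
1/((2151 + 3039) + x(W(7), 55)) = 1/((2151 + 3039) + (4 - 4)) = 1/(5190 + 0) = 1/5190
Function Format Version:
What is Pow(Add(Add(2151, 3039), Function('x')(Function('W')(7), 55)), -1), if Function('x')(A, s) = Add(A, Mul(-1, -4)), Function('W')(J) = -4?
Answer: Rational(1, 5190) ≈ 0.00019268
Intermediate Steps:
Function('x')(A, s) = Add(4, A) (Function('x')(A, s) = Add(A, 4) = Add(4, A))
Pow(Add(Add(2151, 3039), Function('x')(Function('W')(7), 55)), -1) = Pow(Add(Add(2151, 3039), Add(4, -4)), -1) = Pow(Add(5190, 0), -1) = Pow(5190, -1) = Rational(1, 5190)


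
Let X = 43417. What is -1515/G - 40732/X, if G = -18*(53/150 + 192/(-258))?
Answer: -23672689247/109454257 ≈ -216.28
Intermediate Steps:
G = 7563/1075 (G = -18*(53*(1/150) + 192*(-1/258)) = -18*(53/150 - 32/43) = -18*(-2521/6450) = 7563/1075 ≈ 7.0353)
-1515/G - 40732/X = -1515/7563/1075 - 40732/43417 = -1515*1075/7563 - 40732*1/43417 = -542875/2521 - 40732/43417 = -23672689247/109454257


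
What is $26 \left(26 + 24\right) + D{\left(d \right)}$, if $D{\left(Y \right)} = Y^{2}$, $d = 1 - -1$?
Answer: $1304$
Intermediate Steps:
$d = 2$ ($d = 1 + 1 = 2$)
$26 \left(26 + 24\right) + D{\left(d \right)} = 26 \left(26 + 24\right) + 2^{2} = 26 \cdot 50 + 4 = 1300 + 4 = 1304$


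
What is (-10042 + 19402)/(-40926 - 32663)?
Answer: -9360/73589 ≈ -0.12719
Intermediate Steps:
(-10042 + 19402)/(-40926 - 32663) = 9360/(-73589) = 9360*(-1/73589) = -9360/73589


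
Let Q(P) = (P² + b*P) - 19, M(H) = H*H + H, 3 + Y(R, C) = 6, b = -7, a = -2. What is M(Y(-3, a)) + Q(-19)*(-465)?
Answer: -220863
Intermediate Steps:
Y(R, C) = 3 (Y(R, C) = -3 + 6 = 3)
M(H) = H + H² (M(H) = H² + H = H + H²)
Q(P) = -19 + P² - 7*P (Q(P) = (P² - 7*P) - 19 = -19 + P² - 7*P)
M(Y(-3, a)) + Q(-19)*(-465) = 3*(1 + 3) + (-19 + (-19)² - 7*(-19))*(-465) = 3*4 + (-19 + 361 + 133)*(-465) = 12 + 475*(-465) = 12 - 220875 = -220863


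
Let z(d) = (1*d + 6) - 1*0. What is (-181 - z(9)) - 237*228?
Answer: -54232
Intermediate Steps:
z(d) = 6 + d (z(d) = (d + 6) + 0 = (6 + d) + 0 = 6 + d)
(-181 - z(9)) - 237*228 = (-181 - (6 + 9)) - 237*228 = (-181 - 1*15) - 54036 = (-181 - 15) - 54036 = -196 - 54036 = -54232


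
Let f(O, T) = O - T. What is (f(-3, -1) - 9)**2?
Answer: 121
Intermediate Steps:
(f(-3, -1) - 9)**2 = ((-3 - 1*(-1)) - 9)**2 = ((-3 + 1) - 9)**2 = (-2 - 9)**2 = (-11)**2 = 121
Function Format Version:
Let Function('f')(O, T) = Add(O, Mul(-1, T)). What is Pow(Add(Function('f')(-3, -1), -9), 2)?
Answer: 121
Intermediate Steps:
Pow(Add(Function('f')(-3, -1), -9), 2) = Pow(Add(Add(-3, Mul(-1, -1)), -9), 2) = Pow(Add(Add(-3, 1), -9), 2) = Pow(Add(-2, -9), 2) = Pow(-11, 2) = 121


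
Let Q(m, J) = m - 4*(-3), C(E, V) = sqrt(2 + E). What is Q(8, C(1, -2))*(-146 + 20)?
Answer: -2520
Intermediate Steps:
Q(m, J) = 12 + m (Q(m, J) = m + 12 = 12 + m)
Q(8, C(1, -2))*(-146 + 20) = (12 + 8)*(-146 + 20) = 20*(-126) = -2520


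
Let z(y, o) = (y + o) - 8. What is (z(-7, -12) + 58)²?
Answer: 961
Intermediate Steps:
z(y, o) = -8 + o + y (z(y, o) = (o + y) - 8 = -8 + o + y)
(z(-7, -12) + 58)² = ((-8 - 12 - 7) + 58)² = (-27 + 58)² = 31² = 961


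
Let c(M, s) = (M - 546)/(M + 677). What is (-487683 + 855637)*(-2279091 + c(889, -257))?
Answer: -656624245700251/783 ≈ -8.3860e+11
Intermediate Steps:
c(M, s) = (-546 + M)/(677 + M)
(-487683 + 855637)*(-2279091 + c(889, -257)) = (-487683 + 855637)*(-2279091 + (-546 + 889)/(677 + 889)) = 367954*(-2279091 + 343/1566) = 367954*(-3569056163/1566) = -656624245700251/783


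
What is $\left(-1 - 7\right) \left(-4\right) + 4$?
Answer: $36$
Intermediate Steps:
$\left(-1 - 7\right) \left(-4\right) + 4 = \left(-8\right) \left(-4\right) + 4 = 32 + 4 = 36$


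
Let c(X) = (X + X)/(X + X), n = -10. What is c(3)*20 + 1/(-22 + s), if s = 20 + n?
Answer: 239/12 ≈ 19.917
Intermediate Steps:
s = 10 (s = 20 - 10 = 10)
c(X) = 1 (c(X) = (2*X)/((2*X)) = (2*X)*(1/(2*X)) = 1)
c(3)*20 + 1/(-22 + s) = 1*20 + 1/(-22 + 10) = 20 + 1/(-12) = 20 - 1/12 = 239/12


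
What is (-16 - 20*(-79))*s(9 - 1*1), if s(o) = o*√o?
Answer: 25024*√2 ≈ 35389.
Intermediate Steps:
s(o) = o^(3/2)
(-16 - 20*(-79))*s(9 - 1*1) = (-16 - 20*(-79))*(9 - 1*1)^(3/2) = (-16 + 1580)*(9 - 1)^(3/2) = 1564*8^(3/2) = 1564*(16*√2) = 25024*√2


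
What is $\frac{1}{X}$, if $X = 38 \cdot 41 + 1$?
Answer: $\frac{1}{1559} \approx 0.00064144$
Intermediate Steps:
$X = 1559$ ($X = 1558 + 1 = 1559$)
$\frac{1}{X} = \frac{1}{1559}$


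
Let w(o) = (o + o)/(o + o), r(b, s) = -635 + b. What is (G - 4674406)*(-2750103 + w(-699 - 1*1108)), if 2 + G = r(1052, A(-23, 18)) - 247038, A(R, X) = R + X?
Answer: 13533331694958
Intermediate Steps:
w(o) = 1 (w(o) = (2*o)/((2*o)) = (2*o)*(1/(2*o)) = 1)
G = -246623 (G = -2 + ((-635 + 1052) - 247038) = -2 + (417 - 247038) = -2 - 246621 = -246623)
(G - 4674406)*(-2750103 + w(-699 - 1*1108)) = (-246623 - 4674406)*(-2750103 + 1) = -4921029*(-2750102) = 13533331694958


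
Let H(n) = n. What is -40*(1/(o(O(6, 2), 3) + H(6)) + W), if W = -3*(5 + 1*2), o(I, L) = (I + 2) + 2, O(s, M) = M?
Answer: 2510/3 ≈ 836.67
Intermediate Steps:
o(I, L) = 4 + I (o(I, L) = (2 + I) + 2 = 4 + I)
W = -21 (W = -3*(5 + 2) = -3*7 = -21)
-40*(1/(o(O(6, 2), 3) + H(6)) + W) = -40*(1/((4 + 2) + 6) - 21) = -40*(1/(6 + 6) - 21) = -40*(1/12 - 21) = -40*(-251/12) = 2510/3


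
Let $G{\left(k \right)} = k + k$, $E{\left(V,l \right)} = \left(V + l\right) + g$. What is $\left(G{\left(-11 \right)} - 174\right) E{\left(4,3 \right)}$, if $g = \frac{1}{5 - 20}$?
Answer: $- \frac{20384}{15} \approx -1358.9$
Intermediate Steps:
$g = - \frac{1}{15}$ ($g = \frac{1}{-15} = - \frac{1}{15} \approx -0.066667$)
$E{\left(V,l \right)} = - \frac{1}{15} + V + l$ ($E{\left(V,l \right)} = \left(V + l\right) - \frac{1}{15} = - \frac{1}{15} + V + l$)
$G{\left(k \right)} = 2 k$
$\left(G{\left(-11 \right)} - 174\right) E{\left(4,3 \right)} = \left(2 \left(-11\right) - 174\right) \left(- \frac{1}{15} + 4 + 3\right) = \left(-22 - 174\right) \frac{104}{15} = \left(-196\right) \frac{104}{15} = - \frac{20384}{15}$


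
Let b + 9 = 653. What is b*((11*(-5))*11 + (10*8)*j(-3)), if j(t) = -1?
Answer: -441140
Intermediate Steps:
b = 644 (b = -9 + 653 = 644)
b*((11*(-5))*11 + (10*8)*j(-3)) = 644*((11*(-5))*11 + (10*8)*(-1)) = 644*(-55*11 + 80*(-1)) = 644*(-605 - 80) = 644*(-685) = -441140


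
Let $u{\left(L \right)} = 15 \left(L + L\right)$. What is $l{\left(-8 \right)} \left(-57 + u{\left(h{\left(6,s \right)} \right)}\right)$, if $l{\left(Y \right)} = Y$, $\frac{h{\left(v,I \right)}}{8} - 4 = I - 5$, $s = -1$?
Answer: $4296$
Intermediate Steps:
$h{\left(v,I \right)} = -8 + 8 I$ ($h{\left(v,I \right)} = 32 + 8 \left(I - 5\right) = 32 + 8 \left(-5 + I\right) = 32 + \left(-40 + 8 I\right) = -8 + 8 I$)
$u{\left(L \right)} = 30 L$ ($u{\left(L \right)} = 15 \cdot 2 L = 30 L$)
$l{\left(-8 \right)} \left(-57 + u{\left(h{\left(6,s \right)} \right)}\right) = - 8 \left(-57 + 30 \left(-8 + 8 \left(-1\right)\right)\right) = - 8 \left(-57 + 30 \left(-8 - 8\right)\right) = - 8 \left(-57 + 30 \left(-16\right)\right) = - 8 \left(-57 - 480\right) = \left(-8\right) \left(-537\right) = 4296$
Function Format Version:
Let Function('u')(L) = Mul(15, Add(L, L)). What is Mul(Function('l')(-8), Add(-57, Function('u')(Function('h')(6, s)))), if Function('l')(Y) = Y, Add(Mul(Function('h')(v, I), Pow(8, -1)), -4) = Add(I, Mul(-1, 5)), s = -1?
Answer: 4296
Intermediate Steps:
Function('h')(v, I) = Add(-8, Mul(8, I)) (Function('h')(v, I) = Add(32, Mul(8, Add(I, Mul(-1, 5)))) = Add(32, Mul(8, Add(I, -5))) = Add(32, Mul(8, Add(-5, I))) = Add(32, Add(-40, Mul(8, I))) = Add(-8, Mul(8, I)))
Function('u')(L) = Mul(30, L) (Function('u')(L) = Mul(15, Mul(2, L)) = Mul(30, L))
Mul(Function('l')(-8), Add(-57, Function('u')(Function('h')(6, s)))) = Mul(-8, Add(-57, Mul(30, Add(-8, Mul(8, -1))))) = Mul(-8, Add(-57, Mul(30, Add(-8, -8)))) = Mul(-8, Add(-57, Mul(30, -16))) = Mul(-8, Add(-57, -480)) = Mul(-8, -537) = 4296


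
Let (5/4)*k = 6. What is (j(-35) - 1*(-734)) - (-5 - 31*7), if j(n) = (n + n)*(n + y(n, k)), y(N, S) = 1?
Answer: 3336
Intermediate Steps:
k = 24/5 (k = (⅘)*6 = 24/5 ≈ 4.8000)
j(n) = 2*n*(1 + n) (j(n) = (n + n)*(n + 1) = (2*n)*(1 + n) = 2*n*(1 + n))
(j(-35) - 1*(-734)) - (-5 - 31*7) = (2*(-35)*(1 - 35) - 1*(-734)) - (-5 - 31*7) = (2*(-35)*(-34) + 734) - (-5 - 217) = (2380 + 734) - 1*(-222) = 3114 + 222 = 3336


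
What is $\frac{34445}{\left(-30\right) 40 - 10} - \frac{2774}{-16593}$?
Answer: $- \frac{113637869}{4015506} \approx -28.3$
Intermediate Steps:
$\frac{34445}{\left(-30\right) 40 - 10} - \frac{2774}{-16593} = \frac{34445}{-1200 - 10} - - \frac{2774}{16593} = \frac{34445}{-1210} + \frac{2774}{16593} = 34445 \left(- \frac{1}{1210}\right) + \frac{2774}{16593} = - \frac{6889}{242} + \frac{2774}{16593} = - \frac{113637869}{4015506}$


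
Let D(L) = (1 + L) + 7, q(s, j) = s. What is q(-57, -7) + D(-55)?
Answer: -104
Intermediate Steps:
D(L) = 8 + L
q(-57, -7) + D(-55) = -57 + (8 - 55) = -57 - 47 = -104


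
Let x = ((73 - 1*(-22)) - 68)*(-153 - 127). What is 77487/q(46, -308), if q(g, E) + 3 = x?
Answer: -25829/2521 ≈ -10.246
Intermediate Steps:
x = -7560 (x = ((73 + 22) - 68)*(-280) = (95 - 68)*(-280) = 27*(-280) = -7560)
q(g, E) = -7563 (q(g, E) = -3 - 7560 = -7563)
77487/q(46, -308) = 77487/(-7563) = 77487*(-1/7563) = -25829/2521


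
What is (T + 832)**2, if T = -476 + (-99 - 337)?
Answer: 6400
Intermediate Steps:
T = -912 (T = -476 - 436 = -912)
(T + 832)**2 = (-912 + 832)**2 = (-80)**2 = 6400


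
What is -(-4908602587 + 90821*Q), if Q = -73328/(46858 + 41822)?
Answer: 54412692142181/11085 ≈ 4.9087e+9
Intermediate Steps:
Q = -9166/11085 (Q = -73328/88680 = -73328*1/88680 = -9166/11085 ≈ -0.82688)
-(-4908602587 + 90821*Q) = -90821/(1/(-9166/11085 - 54047)) = -90821/(1/(-599120161/11085)) = -90821/(-11085/599120161) = -90821*(-599120161/11085) = 54412692142181/11085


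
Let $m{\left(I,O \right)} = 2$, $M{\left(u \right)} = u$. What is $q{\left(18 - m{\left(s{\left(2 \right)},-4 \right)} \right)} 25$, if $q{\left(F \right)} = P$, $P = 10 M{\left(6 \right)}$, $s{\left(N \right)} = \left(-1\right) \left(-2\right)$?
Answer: $1500$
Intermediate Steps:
$s{\left(N \right)} = 2$
$P = 60$ ($P = 10 \cdot 6 = 60$)
$q{\left(F \right)} = 60$
$q{\left(18 - m{\left(s{\left(2 \right)},-4 \right)} \right)} 25 = 60 \cdot 25 = 1500$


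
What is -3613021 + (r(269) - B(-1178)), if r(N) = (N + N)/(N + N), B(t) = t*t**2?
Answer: 1631078732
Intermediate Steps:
B(t) = t**3
r(N) = 1 (r(N) = (2*N)/((2*N)) = (2*N)*(1/(2*N)) = 1)
-3613021 + (r(269) - B(-1178)) = -3613021 + (1 - 1*(-1178)**3) = -3613021 + (1 - 1*(-1634691752)) = -3613021 + (1 + 1634691752) = -3613021 + 1634691753 = 1631078732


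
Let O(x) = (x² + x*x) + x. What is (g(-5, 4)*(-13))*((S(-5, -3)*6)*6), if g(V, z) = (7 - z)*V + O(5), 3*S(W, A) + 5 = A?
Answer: 49920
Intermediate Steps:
O(x) = x + 2*x² (O(x) = (x² + x²) + x = 2*x² + x = x + 2*x²)
S(W, A) = -5/3 + A/3
g(V, z) = 55 + V*(7 - z) (g(V, z) = (7 - z)*V + 5*(1 + 2*5) = V*(7 - z) + 5*(1 + 10) = V*(7 - z) + 5*11 = V*(7 - z) + 55 = 55 + V*(7 - z))
(g(-5, 4)*(-13))*((S(-5, -3)*6)*6) = ((55 + 7*(-5) - 1*(-5)*4)*(-13))*(((-5/3 + (⅓)*(-3))*6)*6) = ((55 - 35 + 20)*(-13))*(((-5/3 - 1)*6)*6) = (40*(-13))*(-8/3*6*6) = -(-8320)*6 = -520*(-96) = 49920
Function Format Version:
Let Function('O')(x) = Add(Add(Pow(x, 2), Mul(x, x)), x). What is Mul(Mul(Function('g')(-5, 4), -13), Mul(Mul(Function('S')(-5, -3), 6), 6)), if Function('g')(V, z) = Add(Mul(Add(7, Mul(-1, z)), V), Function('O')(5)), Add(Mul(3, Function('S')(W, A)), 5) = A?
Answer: 49920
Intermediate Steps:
Function('O')(x) = Add(x, Mul(2, Pow(x, 2))) (Function('O')(x) = Add(Add(Pow(x, 2), Pow(x, 2)), x) = Add(Mul(2, Pow(x, 2)), x) = Add(x, Mul(2, Pow(x, 2))))
Function('S')(W, A) = Add(Rational(-5, 3), Mul(Rational(1, 3), A))
Function('g')(V, z) = Add(55, Mul(V, Add(7, Mul(-1, z)))) (Function('g')(V, z) = Add(Mul(Add(7, Mul(-1, z)), V), Mul(5, Add(1, Mul(2, 5)))) = Add(Mul(V, Add(7, Mul(-1, z))), Mul(5, Add(1, 10))) = Add(Mul(V, Add(7, Mul(-1, z))), Mul(5, 11)) = Add(Mul(V, Add(7, Mul(-1, z))), 55) = Add(55, Mul(V, Add(7, Mul(-1, z)))))
Mul(Mul(Function('g')(-5, 4), -13), Mul(Mul(Function('S')(-5, -3), 6), 6)) = Mul(Mul(Add(55, Mul(7, -5), Mul(-1, -5, 4)), -13), Mul(Mul(Add(Rational(-5, 3), Mul(Rational(1, 3), -3)), 6), 6)) = Mul(Mul(Add(55, -35, 20), -13), Mul(Mul(Add(Rational(-5, 3), -1), 6), 6)) = Mul(Mul(40, -13), Mul(Mul(Rational(-8, 3), 6), 6)) = Mul(-520, Mul(-16, 6)) = Mul(-520, -96) = 49920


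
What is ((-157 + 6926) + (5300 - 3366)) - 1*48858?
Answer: -40155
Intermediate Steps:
((-157 + 6926) + (5300 - 3366)) - 1*48858 = (6769 + 1934) - 48858 = 8703 - 48858 = -40155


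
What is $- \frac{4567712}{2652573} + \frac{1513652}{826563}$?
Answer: $\frac{26618965860}{243613188511} \approx 0.10927$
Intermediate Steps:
$- \frac{4567712}{2652573} + \frac{1513652}{826563} = \frac{26618965860}{243613188511}$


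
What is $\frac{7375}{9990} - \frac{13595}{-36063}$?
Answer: $\frac{8928415}{8005986} \approx 1.1152$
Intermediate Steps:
$\frac{7375}{9990} - \frac{13595}{-36063} = 7375 \cdot \frac{1}{9990} - - \frac{13595}{36063} = \frac{1475}{1998} + \frac{13595}{36063} = \frac{8928415}{8005986}$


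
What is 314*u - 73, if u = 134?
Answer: 42003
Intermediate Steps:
314*u - 73 = 314*134 - 73 = 42076 - 73 = 42003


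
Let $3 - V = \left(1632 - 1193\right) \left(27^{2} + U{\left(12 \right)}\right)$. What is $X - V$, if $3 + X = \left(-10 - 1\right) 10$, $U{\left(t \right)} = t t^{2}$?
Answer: $1078507$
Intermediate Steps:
$U{\left(t \right)} = t^{3}$
$V = -1078620$ ($V = 3 - \left(1632 - 1193\right) \left(27^{2} + 12^{3}\right) = 3 - 439 \left(729 + 1728\right) = 3 - 439 \cdot 2457 = 3 - 1078623 = -1078620$)
$X = -113$ ($X = -3 + \left(-10 - 1\right) 10 = -3 - 110 = -113$)
$X - V = -113 - -1078620 = -113 + 1078620 = 1078507$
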